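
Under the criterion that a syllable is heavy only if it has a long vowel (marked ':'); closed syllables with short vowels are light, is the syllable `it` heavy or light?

`it`: short vowel, closed (coda /t/). Short vowel → light.

light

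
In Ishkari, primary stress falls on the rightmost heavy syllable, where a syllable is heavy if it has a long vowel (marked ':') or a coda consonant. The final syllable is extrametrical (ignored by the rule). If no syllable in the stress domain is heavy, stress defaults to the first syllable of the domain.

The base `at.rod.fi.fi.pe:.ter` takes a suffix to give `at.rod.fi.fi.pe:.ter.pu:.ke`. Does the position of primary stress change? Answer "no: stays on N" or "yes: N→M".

yes: 5→7

Base `at.rod.fi.fi.pe:.ter` (6 syllables):
  The final syllable (6, ter) is extrametrical; the stress domain is syllables 1–5.
  Weights: 1 at H, 2 rod H, 3 fi L, 4 fi L, 5 pe: H.
  Heavy syllables in the domain: 1, 2, 5. The rightmost is syllable 5 (pe:).
  → primary stress on syllable 5.
Suffixed `at.rod.fi.fi.pe:.ter.pu:.ke` (8 syllables):
  The final syllable (8, ke) is extrametrical; the stress domain is syllables 1–7.
  Weights: 1 at H, 2 rod H, 3 fi L, 4 fi L, 5 pe: H, 6 ter H, 7 pu: H.
  Heavy syllables in the domain: 1, 2, 5, 6, 7. The rightmost is syllable 7 (pu:).
  → primary stress on syllable 7.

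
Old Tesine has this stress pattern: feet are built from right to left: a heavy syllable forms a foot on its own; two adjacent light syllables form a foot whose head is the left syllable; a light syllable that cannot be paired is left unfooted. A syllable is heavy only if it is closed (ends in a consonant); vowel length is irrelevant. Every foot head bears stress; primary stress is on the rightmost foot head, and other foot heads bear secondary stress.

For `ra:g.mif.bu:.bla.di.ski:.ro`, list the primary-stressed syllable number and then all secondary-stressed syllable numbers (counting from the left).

primary 6, secondary 1, 2, 4

Weights: 1 ra:g H, 2 mif H, 3 bu: L, 4 bla L, 5 di L, 6 ski: L, 7 ro L.
Parse right to left (heavy = foot alone; LL = one foot; stranded L unfooted): (ˈra:g) (ˈmif) bu: (ˈbla.di) (ˈski:.ro).
Foot heads: 1, 2, 4, 6.
Primary stress on the rightmost head = syllable 6.
Secondary stress on 1, 2, 4: ˌra:g.ˌmif.bu:.ˌbla.di.ˈski:.ro.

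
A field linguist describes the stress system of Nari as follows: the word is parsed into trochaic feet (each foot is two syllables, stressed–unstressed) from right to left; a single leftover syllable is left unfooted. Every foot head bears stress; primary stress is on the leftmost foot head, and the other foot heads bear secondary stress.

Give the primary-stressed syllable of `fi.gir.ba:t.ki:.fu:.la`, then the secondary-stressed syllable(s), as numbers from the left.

primary 1, secondary 3, 5

Parse right to left into trochaic (ˈσσ) feet: (ˈfi.gir) (ˈba:t.ki:) (ˈfu:.la).
Foot heads (stressed positions): 1, 3, 5.
End Rule Leftmost: primary stress on the leftmost head = syllable 1.
Secondary stress on 3, 5: ˈfi.gir.ˌba:t.ki:.ˌfu:.la.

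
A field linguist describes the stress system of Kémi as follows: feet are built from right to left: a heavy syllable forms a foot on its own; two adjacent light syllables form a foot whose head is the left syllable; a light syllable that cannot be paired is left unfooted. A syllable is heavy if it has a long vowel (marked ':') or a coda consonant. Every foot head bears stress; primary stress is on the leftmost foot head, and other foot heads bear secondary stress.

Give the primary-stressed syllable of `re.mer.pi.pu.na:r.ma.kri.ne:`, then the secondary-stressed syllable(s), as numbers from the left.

primary 2, secondary 3, 5, 6, 8

Weights: 1 re L, 2 mer H, 3 pi L, 4 pu L, 5 na:r H, 6 ma L, 7 kri L, 8 ne: H.
Parse right to left (heavy = foot alone; LL = one foot; stranded L unfooted): re (ˈmer) (ˈpi.pu) (ˈna:r) (ˈma.kri) (ˈne:).
Foot heads: 2, 3, 5, 6, 8.
Primary stress on the leftmost head = syllable 2.
Secondary stress on 3, 5, 6, 8: re.ˈmer.ˌpi.pu.ˌna:r.ˌma.kri.ˌne:.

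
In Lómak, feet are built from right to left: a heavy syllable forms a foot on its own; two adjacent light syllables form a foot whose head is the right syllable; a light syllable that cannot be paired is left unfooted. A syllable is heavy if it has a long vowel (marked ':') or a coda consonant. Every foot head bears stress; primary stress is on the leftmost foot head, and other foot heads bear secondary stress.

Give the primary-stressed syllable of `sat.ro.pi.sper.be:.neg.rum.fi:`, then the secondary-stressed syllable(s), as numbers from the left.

primary 1, secondary 3, 4, 5, 6, 7, 8

Weights: 1 sat H, 2 ro L, 3 pi L, 4 sper H, 5 be: H, 6 neg H, 7 rum H, 8 fi: H.
Parse right to left (heavy = foot alone; LL = one foot; stranded L unfooted): (ˈsat) (ro.ˈpi) (ˈsper) (ˈbe:) (ˈneg) (ˈrum) (ˈfi:).
Foot heads: 1, 3, 4, 5, 6, 7, 8.
Primary stress on the leftmost head = syllable 1.
Secondary stress on 3, 4, 5, 6, 7, 8: ˈsat.ro.ˌpi.ˌsper.ˌbe:.ˌneg.ˌrum.ˌfi:.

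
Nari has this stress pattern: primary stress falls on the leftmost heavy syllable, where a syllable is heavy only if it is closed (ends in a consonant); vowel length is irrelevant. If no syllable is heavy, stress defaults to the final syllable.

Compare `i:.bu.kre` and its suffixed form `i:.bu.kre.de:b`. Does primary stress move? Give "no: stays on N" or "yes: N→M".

Base `i:.bu.kre` (3 syllables):
  Weights: 1 i: L, 2 bu L, 3 kre L.
  No heavy syllable in the domain; default to the final syllable = syllable 3.
  → primary stress on syllable 3.
Suffixed `i:.bu.kre.de:b` (4 syllables):
  Weights: 1 i: L, 2 bu L, 3 kre L, 4 de:b H.
  Heavy syllables in the domain: 4. The leftmost is syllable 4 (de:b).
  → primary stress on syllable 4.

yes: 3→4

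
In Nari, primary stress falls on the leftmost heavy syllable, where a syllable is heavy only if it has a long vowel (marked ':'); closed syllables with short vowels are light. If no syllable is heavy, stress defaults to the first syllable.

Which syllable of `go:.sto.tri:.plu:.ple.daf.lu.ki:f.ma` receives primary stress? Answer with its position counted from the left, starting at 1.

Weights: 1 go: H, 2 sto L, 3 tri: H, 4 plu: H, 5 ple L, 6 daf L, 7 lu L, 8 ki:f H, 9 ma L.
Heavy syllables in the domain: 1, 3, 4, 8. The leftmost is syllable 1 (go:).
Primary stress: syllable 1 → ˈgo:.sto.tri:.plu:.ple.daf.lu.ki:f.ma.

1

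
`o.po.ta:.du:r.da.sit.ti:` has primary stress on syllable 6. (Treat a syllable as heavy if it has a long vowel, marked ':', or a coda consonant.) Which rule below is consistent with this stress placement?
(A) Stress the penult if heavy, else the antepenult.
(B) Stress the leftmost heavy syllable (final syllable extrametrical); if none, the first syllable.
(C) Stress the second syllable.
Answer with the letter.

Rule A → syllable 6 ✓.
Rule B → syllable 3 (observed: 6).
Rule C → syllable 2 (observed: 6).

A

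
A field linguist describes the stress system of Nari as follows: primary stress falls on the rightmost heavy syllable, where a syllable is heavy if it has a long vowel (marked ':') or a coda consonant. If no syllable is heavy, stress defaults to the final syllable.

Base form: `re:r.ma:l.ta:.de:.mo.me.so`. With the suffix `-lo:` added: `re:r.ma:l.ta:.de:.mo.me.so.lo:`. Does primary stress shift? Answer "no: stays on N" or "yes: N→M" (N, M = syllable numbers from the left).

Base `re:r.ma:l.ta:.de:.mo.me.so` (7 syllables):
  Weights: 1 re:r H, 2 ma:l H, 3 ta: H, 4 de: H, 5 mo L, 6 me L, 7 so L.
  Heavy syllables in the domain: 1, 2, 3, 4. The rightmost is syllable 4 (de:).
  → primary stress on syllable 4.
Suffixed `re:r.ma:l.ta:.de:.mo.me.so.lo:` (8 syllables):
  Weights: 1 re:r H, 2 ma:l H, 3 ta: H, 4 de: H, 5 mo L, 6 me L, 7 so L, 8 lo: H.
  Heavy syllables in the domain: 1, 2, 3, 4, 8. The rightmost is syllable 8 (lo:).
  → primary stress on syllable 8.

yes: 4→8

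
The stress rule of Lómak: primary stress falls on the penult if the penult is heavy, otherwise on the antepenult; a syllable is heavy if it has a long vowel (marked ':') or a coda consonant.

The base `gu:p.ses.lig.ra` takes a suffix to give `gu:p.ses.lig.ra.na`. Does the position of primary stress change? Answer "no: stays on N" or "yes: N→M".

no: stays on 3

Base `gu:p.ses.lig.ra` (4 syllables):
  Weights: 2 ses H, 3 lig H, 4 ra L.
  The penult (syllable 3, lig) is heavy, so it takes stress.
  → primary stress on syllable 3.
Suffixed `gu:p.ses.lig.ra.na` (5 syllables):
  Weights: 3 lig H, 4 ra L, 5 na L.
  The penult (syllable 4, ra) is light, so stress falls on the antepenult (syllable 3, lig).
  → primary stress on syllable 3.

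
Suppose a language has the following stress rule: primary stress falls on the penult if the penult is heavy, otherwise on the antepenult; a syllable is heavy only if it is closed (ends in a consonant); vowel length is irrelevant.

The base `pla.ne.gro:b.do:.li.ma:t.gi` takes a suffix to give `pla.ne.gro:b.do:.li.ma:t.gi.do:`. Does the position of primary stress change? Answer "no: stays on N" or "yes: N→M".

no: stays on 6

Base `pla.ne.gro:b.do:.li.ma:t.gi` (7 syllables):
  Weights: 5 li L, 6 ma:t H, 7 gi L.
  The penult (syllable 6, ma:t) is heavy, so it takes stress.
  → primary stress on syllable 6.
Suffixed `pla.ne.gro:b.do:.li.ma:t.gi.do:` (8 syllables):
  Weights: 6 ma:t H, 7 gi L, 8 do: L.
  The penult (syllable 7, gi) is light, so stress falls on the antepenult (syllable 6, ma:t).
  → primary stress on syllable 6.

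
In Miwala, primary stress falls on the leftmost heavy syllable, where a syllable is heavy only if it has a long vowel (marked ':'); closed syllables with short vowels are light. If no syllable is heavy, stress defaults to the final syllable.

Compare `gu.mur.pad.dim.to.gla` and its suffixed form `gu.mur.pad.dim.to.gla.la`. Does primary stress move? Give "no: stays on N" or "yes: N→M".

Base `gu.mur.pad.dim.to.gla` (6 syllables):
  Weights: 1 gu L, 2 mur L, 3 pad L, 4 dim L, 5 to L, 6 gla L.
  No heavy syllable in the domain; default to the final syllable = syllable 6.
  → primary stress on syllable 6.
Suffixed `gu.mur.pad.dim.to.gla.la` (7 syllables):
  Weights: 1 gu L, 2 mur L, 3 pad L, 4 dim L, 5 to L, 6 gla L, 7 la L.
  No heavy syllable in the domain; default to the final syllable = syllable 7.
  → primary stress on syllable 7.

yes: 6→7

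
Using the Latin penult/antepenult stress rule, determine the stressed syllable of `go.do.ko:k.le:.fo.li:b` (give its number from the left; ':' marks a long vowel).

Classical Latin: stress the penult if heavy (long vowel or closed), else the antepenult.
Weights: 4 le: H, 5 fo L, 6 li:b H.
The penult (syllable 5, fo) is light, so stress falls on the antepenult (syllable 4, le:).
Stress on syllable 4: go.do.ko:k.ˈle:.fo.li:b.

4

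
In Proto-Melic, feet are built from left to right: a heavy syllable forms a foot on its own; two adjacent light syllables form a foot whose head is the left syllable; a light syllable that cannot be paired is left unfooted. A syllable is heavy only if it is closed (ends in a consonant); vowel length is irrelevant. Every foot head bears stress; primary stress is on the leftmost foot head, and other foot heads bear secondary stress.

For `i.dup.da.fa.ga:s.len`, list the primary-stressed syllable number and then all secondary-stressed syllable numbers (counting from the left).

primary 2, secondary 3, 5, 6

Weights: 1 i L, 2 dup H, 3 da L, 4 fa L, 5 ga:s H, 6 len H.
Parse left to right (heavy = foot alone; LL = one foot; stranded L unfooted): i (ˈdup) (ˈda.fa) (ˈga:s) (ˈlen).
Foot heads: 2, 3, 5, 6.
Primary stress on the leftmost head = syllable 2.
Secondary stress on 3, 5, 6: i.ˈdup.ˌda.fa.ˌga:s.ˌlen.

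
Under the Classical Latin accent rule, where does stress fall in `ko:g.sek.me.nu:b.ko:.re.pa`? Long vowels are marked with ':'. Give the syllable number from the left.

5

Classical Latin: stress the penult if heavy (long vowel or closed), else the antepenult.
Weights: 5 ko: H, 6 re L, 7 pa L.
The penult (syllable 6, re) is light, so stress falls on the antepenult (syllable 5, ko:).
Stress on syllable 5: ko:g.sek.me.nu:b.ˈko:.re.pa.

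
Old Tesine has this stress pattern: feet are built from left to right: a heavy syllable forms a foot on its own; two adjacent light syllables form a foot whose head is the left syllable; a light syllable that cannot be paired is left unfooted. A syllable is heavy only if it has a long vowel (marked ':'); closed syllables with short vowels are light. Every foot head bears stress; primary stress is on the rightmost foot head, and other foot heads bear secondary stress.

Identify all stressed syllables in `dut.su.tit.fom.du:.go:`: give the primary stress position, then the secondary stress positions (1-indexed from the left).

Weights: 1 dut L, 2 su L, 3 tit L, 4 fom L, 5 du: H, 6 go: H.
Parse left to right (heavy = foot alone; LL = one foot; stranded L unfooted): (ˈdut.su) (ˈtit.fom) (ˈdu:) (ˈgo:).
Foot heads: 1, 3, 5, 6.
Primary stress on the rightmost head = syllable 6.
Secondary stress on 1, 3, 5: ˌdut.su.ˌtit.fom.ˌdu:.ˈgo:.

primary 6, secondary 1, 3, 5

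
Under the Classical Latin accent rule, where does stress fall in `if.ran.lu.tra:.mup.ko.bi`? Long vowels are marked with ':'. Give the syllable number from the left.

Classical Latin: stress the penult if heavy (long vowel or closed), else the antepenult.
Weights: 5 mup H, 6 ko L, 7 bi L.
The penult (syllable 6, ko) is light, so stress falls on the antepenult (syllable 5, mup).
Stress on syllable 5: if.ran.lu.tra:.ˈmup.ko.bi.

5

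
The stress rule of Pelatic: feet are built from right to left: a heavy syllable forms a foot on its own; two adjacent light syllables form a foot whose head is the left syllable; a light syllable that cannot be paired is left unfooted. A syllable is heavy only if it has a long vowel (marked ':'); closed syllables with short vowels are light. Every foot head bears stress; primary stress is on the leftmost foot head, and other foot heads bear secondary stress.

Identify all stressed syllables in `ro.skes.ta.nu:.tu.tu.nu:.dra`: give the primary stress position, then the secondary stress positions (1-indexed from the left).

primary 2, secondary 4, 5, 7

Weights: 1 ro L, 2 skes L, 3 ta L, 4 nu: H, 5 tu L, 6 tu L, 7 nu: H, 8 dra L.
Parse right to left (heavy = foot alone; LL = one foot; stranded L unfooted): ro (ˈskes.ta) (ˈnu:) (ˈtu.tu) (ˈnu:) dra.
Foot heads: 2, 4, 5, 7.
Primary stress on the leftmost head = syllable 2.
Secondary stress on 4, 5, 7: ro.ˈskes.ta.ˌnu:.ˌtu.tu.ˌnu:.dra.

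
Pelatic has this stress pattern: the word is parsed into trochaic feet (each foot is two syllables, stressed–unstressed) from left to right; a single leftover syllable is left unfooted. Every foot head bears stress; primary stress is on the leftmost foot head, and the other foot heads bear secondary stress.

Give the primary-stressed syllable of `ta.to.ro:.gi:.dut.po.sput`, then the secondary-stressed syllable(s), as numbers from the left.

Parse left to right into trochaic (ˈσσ) feet: (ˈta.to) (ˈro:.gi:) (ˈdut.po) sput. Syllable 7 is left unfooted.
Foot heads (stressed positions): 1, 3, 5.
End Rule Leftmost: primary stress on the leftmost head = syllable 1.
Secondary stress on 3, 5: ˈta.to.ˌro:.gi:.ˌdut.po.sput.

primary 1, secondary 3, 5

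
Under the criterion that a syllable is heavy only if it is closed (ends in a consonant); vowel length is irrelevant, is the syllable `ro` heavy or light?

light

`ro`: short vowel, open (no coda). Open (no coda) → light.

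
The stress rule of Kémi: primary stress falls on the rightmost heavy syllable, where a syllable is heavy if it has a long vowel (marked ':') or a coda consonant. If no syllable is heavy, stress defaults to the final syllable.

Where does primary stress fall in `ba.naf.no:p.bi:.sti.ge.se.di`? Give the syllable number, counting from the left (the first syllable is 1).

4

Weights: 1 ba L, 2 naf H, 3 no:p H, 4 bi: H, 5 sti L, 6 ge L, 7 se L, 8 di L.
Heavy syllables in the domain: 2, 3, 4. The rightmost is syllable 4 (bi:).
Primary stress: syllable 4 → ba.naf.no:p.ˈbi:.sti.ge.se.di.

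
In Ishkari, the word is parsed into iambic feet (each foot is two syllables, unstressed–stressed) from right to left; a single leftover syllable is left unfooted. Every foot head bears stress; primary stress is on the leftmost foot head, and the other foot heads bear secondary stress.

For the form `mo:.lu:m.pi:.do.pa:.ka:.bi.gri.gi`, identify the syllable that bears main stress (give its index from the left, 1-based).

3

Parse right to left into iambic (σˈσ) feet: mo: (lu:m.ˈpi:) (do.ˈpa:) (ka:.ˈbi) (gri.ˈgi). Syllable 1 is left unfooted.
Foot heads (stressed positions): 3, 5, 7, 9.
End Rule Leftmost: primary stress on the leftmost head = syllable 3.
Primary stress: syllable 3 → mo:.lu:m.ˈpi:.do.pa:.ka:.bi.gri.gi.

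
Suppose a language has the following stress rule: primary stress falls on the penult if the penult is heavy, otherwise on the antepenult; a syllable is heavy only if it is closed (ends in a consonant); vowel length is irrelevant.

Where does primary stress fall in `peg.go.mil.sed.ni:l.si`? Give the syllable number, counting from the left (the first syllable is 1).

Weights: 4 sed H, 5 ni:l H, 6 si L.
The penult (syllable 5, ni:l) is heavy, so it takes stress.
Primary stress: syllable 5 → peg.go.mil.sed.ˈni:l.si.

5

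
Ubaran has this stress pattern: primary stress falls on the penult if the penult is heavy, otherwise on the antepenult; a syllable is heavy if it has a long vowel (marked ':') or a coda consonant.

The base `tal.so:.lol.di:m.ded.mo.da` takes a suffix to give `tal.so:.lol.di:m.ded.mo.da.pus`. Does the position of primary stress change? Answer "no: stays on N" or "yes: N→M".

Base `tal.so:.lol.di:m.ded.mo.da` (7 syllables):
  Weights: 5 ded H, 6 mo L, 7 da L.
  The penult (syllable 6, mo) is light, so stress falls on the antepenult (syllable 5, ded).
  → primary stress on syllable 5.
Suffixed `tal.so:.lol.di:m.ded.mo.da.pus` (8 syllables):
  Weights: 6 mo L, 7 da L, 8 pus H.
  The penult (syllable 7, da) is light, so stress falls on the antepenult (syllable 6, mo).
  → primary stress on syllable 6.

yes: 5→6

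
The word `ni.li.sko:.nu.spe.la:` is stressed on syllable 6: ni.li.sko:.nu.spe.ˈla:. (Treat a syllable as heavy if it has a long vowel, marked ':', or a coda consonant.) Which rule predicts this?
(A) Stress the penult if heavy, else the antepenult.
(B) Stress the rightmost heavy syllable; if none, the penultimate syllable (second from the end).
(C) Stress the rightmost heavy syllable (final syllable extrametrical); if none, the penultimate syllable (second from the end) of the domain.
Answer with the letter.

B

Rule A → syllable 4 (observed: 6).
Rule B → syllable 6 ✓.
Rule C → syllable 3 (observed: 6).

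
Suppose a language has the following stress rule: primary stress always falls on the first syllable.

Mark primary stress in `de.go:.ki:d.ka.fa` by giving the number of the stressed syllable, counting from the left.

1

The word has 5 syllables; the first syllable is syllable 1 (de).
Primary stress: syllable 1 → ˈde.go:.ki:d.ka.fa.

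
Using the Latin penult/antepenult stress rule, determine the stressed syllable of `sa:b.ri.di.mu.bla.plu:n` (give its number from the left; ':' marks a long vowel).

Classical Latin: stress the penult if heavy (long vowel or closed), else the antepenult.
Weights: 4 mu L, 5 bla L, 6 plu:n H.
The penult (syllable 5, bla) is light, so stress falls on the antepenult (syllable 4, mu).
Stress on syllable 4: sa:b.ri.di.ˈmu.bla.plu:n.

4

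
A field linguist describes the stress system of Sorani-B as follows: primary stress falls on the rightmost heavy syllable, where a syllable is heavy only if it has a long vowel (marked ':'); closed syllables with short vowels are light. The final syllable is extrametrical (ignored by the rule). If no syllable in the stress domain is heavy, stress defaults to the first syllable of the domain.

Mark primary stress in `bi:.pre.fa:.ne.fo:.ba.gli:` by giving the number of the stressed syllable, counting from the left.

The final syllable (7, gli:) is extrametrical; the stress domain is syllables 1–6.
Weights: 1 bi: H, 2 pre L, 3 fa: H, 4 ne L, 5 fo: H, 6 ba L.
Heavy syllables in the domain: 1, 3, 5. The rightmost is syllable 5 (fo:).
Primary stress: syllable 5 → bi:.pre.fa:.ne.ˈfo:.ba.gli:.

5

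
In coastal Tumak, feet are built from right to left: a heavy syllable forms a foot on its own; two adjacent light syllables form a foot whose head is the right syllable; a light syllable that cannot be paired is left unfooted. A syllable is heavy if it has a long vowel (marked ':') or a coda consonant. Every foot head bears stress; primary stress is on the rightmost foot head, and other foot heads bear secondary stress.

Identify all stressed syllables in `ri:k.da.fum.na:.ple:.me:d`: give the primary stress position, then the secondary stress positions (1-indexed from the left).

primary 6, secondary 1, 3, 4, 5

Weights: 1 ri:k H, 2 da L, 3 fum H, 4 na: H, 5 ple: H, 6 me:d H.
Parse right to left (heavy = foot alone; LL = one foot; stranded L unfooted): (ˈri:k) da (ˈfum) (ˈna:) (ˈple:) (ˈme:d).
Foot heads: 1, 3, 4, 5, 6.
Primary stress on the rightmost head = syllable 6.
Secondary stress on 1, 3, 4, 5: ˌri:k.da.ˌfum.ˌna:.ˌple:.ˈme:d.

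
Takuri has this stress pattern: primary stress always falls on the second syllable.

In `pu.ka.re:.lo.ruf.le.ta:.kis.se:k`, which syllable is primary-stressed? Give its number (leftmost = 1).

The word has 9 syllables; the second syllable is syllable 2 (ka).
Primary stress: syllable 2 → pu.ˈka.re:.lo.ruf.le.ta:.kis.se:k.

2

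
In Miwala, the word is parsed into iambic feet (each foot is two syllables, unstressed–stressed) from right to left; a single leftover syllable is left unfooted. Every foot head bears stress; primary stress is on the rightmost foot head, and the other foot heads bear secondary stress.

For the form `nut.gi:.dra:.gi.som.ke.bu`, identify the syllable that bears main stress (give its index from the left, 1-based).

Parse right to left into iambic (σˈσ) feet: nut (gi:.ˈdra:) (gi.ˈsom) (ke.ˈbu). Syllable 1 is left unfooted.
Foot heads (stressed positions): 3, 5, 7.
End Rule Rightmost: primary stress on the rightmost head = syllable 7.
Primary stress: syllable 7 → nut.gi:.dra:.gi.som.ke.ˈbu.

7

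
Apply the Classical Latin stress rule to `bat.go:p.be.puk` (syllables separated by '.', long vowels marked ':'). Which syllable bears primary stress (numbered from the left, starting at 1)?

Classical Latin: stress the penult if heavy (long vowel or closed), else the antepenult.
Weights: 2 go:p H, 3 be L, 4 puk H.
The penult (syllable 3, be) is light, so stress falls on the antepenult (syllable 2, go:p).
Stress on syllable 2: bat.ˈgo:p.be.puk.

2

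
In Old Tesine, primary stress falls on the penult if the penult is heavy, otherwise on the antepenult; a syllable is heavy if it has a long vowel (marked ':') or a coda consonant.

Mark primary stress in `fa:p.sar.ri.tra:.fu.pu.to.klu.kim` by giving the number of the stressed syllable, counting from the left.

Weights: 7 to L, 8 klu L, 9 kim H.
The penult (syllable 8, klu) is light, so stress falls on the antepenult (syllable 7, to).
Primary stress: syllable 7 → fa:p.sar.ri.tra:.fu.pu.ˈto.klu.kim.

7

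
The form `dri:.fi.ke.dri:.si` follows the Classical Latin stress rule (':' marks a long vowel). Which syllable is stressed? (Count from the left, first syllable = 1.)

4

Classical Latin: stress the penult if heavy (long vowel or closed), else the antepenult.
Weights: 3 ke L, 4 dri: H, 5 si L.
The penult (syllable 4, dri:) is heavy, so it takes stress.
Stress on syllable 4: dri:.fi.ke.ˈdri:.si.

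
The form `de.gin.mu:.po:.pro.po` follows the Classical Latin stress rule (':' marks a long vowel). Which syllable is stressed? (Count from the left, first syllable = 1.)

Classical Latin: stress the penult if heavy (long vowel or closed), else the antepenult.
Weights: 4 po: H, 5 pro L, 6 po L.
The penult (syllable 5, pro) is light, so stress falls on the antepenult (syllable 4, po:).
Stress on syllable 4: de.gin.mu:.ˈpo:.pro.po.

4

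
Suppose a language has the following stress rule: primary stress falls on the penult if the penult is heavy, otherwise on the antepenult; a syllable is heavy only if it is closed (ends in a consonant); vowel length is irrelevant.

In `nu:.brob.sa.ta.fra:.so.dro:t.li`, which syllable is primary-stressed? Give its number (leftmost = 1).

7

Weights: 6 so L, 7 dro:t H, 8 li L.
The penult (syllable 7, dro:t) is heavy, so it takes stress.
Primary stress: syllable 7 → nu:.brob.sa.ta.fra:.so.ˈdro:t.li.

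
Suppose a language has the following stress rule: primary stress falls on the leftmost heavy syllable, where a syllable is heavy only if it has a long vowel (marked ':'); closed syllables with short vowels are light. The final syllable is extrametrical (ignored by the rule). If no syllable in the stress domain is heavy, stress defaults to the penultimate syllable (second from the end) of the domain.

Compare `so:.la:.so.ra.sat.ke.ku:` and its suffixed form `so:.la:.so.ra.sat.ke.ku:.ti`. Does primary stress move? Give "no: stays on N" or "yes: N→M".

Base `so:.la:.so.ra.sat.ke.ku:` (7 syllables):
  The final syllable (7, ku:) is extrametrical; the stress domain is syllables 1–6.
  Weights: 1 so: H, 2 la: H, 3 so L, 4 ra L, 5 sat L, 6 ke L.
  Heavy syllables in the domain: 1, 2. The leftmost is syllable 1 (so:).
  → primary stress on syllable 1.
Suffixed `so:.la:.so.ra.sat.ke.ku:.ti` (8 syllables):
  The final syllable (8, ti) is extrametrical; the stress domain is syllables 1–7.
  Weights: 1 so: H, 2 la: H, 3 so L, 4 ra L, 5 sat L, 6 ke L, 7 ku: H.
  Heavy syllables in the domain: 1, 2, 7. The leftmost is syllable 1 (so:).
  → primary stress on syllable 1.

no: stays on 1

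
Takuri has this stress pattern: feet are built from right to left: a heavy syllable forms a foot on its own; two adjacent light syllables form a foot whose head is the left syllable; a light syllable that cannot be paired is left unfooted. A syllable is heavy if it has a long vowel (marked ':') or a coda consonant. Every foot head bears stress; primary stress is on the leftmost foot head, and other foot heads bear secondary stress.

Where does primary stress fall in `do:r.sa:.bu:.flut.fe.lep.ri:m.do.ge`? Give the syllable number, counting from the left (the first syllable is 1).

1

Weights: 1 do:r H, 2 sa: H, 3 bu: H, 4 flut H, 5 fe L, 6 lep H, 7 ri:m H, 8 do L, 9 ge L.
Parse right to left (heavy = foot alone; LL = one foot; stranded L unfooted): (ˈdo:r) (ˈsa:) (ˈbu:) (ˈflut) fe (ˈlep) (ˈri:m) (ˈdo.ge).
Foot heads: 1, 2, 3, 4, 6, 7, 8.
Primary stress on the leftmost head = syllable 1.
Primary stress: syllable 1 → ˈdo:r.sa:.bu:.flut.fe.lep.ri:m.do.ge.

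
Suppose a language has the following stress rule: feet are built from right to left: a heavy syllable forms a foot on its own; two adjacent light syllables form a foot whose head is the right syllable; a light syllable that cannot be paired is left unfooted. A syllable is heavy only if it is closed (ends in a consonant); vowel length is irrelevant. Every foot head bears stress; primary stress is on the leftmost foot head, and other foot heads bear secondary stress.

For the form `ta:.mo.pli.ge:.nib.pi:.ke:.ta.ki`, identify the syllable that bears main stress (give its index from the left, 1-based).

Weights: 1 ta: L, 2 mo L, 3 pli L, 4 ge: L, 5 nib H, 6 pi: L, 7 ke: L, 8 ta L, 9 ki L.
Parse right to left (heavy = foot alone; LL = one foot; stranded L unfooted): (ta:.ˈmo) (pli.ˈge:) (ˈnib) (pi:.ˈke:) (ta.ˈki).
Foot heads: 2, 4, 5, 7, 9.
Primary stress on the leftmost head = syllable 2.
Primary stress: syllable 2 → ta:.ˈmo.pli.ge:.nib.pi:.ke:.ta.ki.

2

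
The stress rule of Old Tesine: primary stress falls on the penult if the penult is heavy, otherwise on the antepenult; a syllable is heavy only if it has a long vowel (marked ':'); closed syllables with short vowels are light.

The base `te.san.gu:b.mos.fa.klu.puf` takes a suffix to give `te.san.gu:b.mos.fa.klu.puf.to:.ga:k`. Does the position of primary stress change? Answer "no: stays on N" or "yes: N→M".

yes: 5→8

Base `te.san.gu:b.mos.fa.klu.puf` (7 syllables):
  Weights: 5 fa L, 6 klu L, 7 puf L.
  The penult (syllable 6, klu) is light, so stress falls on the antepenult (syllable 5, fa).
  → primary stress on syllable 5.
Suffixed `te.san.gu:b.mos.fa.klu.puf.to:.ga:k` (9 syllables):
  Weights: 7 puf L, 8 to: H, 9 ga:k H.
  The penult (syllable 8, to:) is heavy, so it takes stress.
  → primary stress on syllable 8.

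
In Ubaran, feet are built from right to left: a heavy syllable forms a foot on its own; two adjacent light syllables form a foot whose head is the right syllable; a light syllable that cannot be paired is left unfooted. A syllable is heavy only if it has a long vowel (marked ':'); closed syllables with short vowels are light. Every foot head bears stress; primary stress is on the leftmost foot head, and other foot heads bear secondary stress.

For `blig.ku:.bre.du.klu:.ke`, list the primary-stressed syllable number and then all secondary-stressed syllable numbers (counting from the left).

primary 2, secondary 4, 5

Weights: 1 blig L, 2 ku: H, 3 bre L, 4 du L, 5 klu: H, 6 ke L.
Parse right to left (heavy = foot alone; LL = one foot; stranded L unfooted): blig (ˈku:) (bre.ˈdu) (ˈklu:) ke.
Foot heads: 2, 4, 5.
Primary stress on the leftmost head = syllable 2.
Secondary stress on 4, 5: blig.ˈku:.bre.ˌdu.ˌklu:.ke.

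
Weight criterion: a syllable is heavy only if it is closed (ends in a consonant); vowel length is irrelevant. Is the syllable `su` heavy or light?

`su`: short vowel, open (no coda). Open (no coda) → light.

light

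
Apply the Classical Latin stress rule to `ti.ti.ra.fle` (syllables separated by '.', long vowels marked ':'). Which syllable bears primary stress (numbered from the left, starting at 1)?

2

Classical Latin: stress the penult if heavy (long vowel or closed), else the antepenult.
Weights: 2 ti L, 3 ra L, 4 fle L.
The penult (syllable 3, ra) is light, so stress falls on the antepenult (syllable 2, ti).
Stress on syllable 2: ti.ˈti.ra.fle.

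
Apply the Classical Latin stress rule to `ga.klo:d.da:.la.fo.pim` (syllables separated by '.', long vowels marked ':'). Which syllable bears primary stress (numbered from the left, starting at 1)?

4

Classical Latin: stress the penult if heavy (long vowel or closed), else the antepenult.
Weights: 4 la L, 5 fo L, 6 pim H.
The penult (syllable 5, fo) is light, so stress falls on the antepenult (syllable 4, la).
Stress on syllable 4: ga.klo:d.da:.ˈla.fo.pim.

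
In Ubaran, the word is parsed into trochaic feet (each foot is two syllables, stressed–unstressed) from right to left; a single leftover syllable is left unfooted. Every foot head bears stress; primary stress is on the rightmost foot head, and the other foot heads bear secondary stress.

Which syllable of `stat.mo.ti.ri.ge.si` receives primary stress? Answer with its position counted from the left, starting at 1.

5

Parse right to left into trochaic (ˈσσ) feet: (ˈstat.mo) (ˈti.ri) (ˈge.si).
Foot heads (stressed positions): 1, 3, 5.
End Rule Rightmost: primary stress on the rightmost head = syllable 5.
Primary stress: syllable 5 → stat.mo.ti.ri.ˈge.si.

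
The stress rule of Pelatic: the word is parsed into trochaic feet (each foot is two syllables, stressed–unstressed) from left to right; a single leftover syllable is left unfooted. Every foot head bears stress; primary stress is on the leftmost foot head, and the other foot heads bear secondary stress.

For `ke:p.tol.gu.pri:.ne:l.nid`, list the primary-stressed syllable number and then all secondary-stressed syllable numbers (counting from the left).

primary 1, secondary 3, 5

Parse left to right into trochaic (ˈσσ) feet: (ˈke:p.tol) (ˈgu.pri:) (ˈne:l.nid).
Foot heads (stressed positions): 1, 3, 5.
End Rule Leftmost: primary stress on the leftmost head = syllable 1.
Secondary stress on 3, 5: ˈke:p.tol.ˌgu.pri:.ˌne:l.nid.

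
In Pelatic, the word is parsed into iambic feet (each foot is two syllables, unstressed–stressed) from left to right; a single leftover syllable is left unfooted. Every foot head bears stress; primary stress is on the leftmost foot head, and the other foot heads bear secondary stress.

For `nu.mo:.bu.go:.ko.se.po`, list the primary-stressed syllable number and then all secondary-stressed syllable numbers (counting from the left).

Parse left to right into iambic (σˈσ) feet: (nu.ˈmo:) (bu.ˈgo:) (ko.ˈse) po. Syllable 7 is left unfooted.
Foot heads (stressed positions): 2, 4, 6.
End Rule Leftmost: primary stress on the leftmost head = syllable 2.
Secondary stress on 4, 6: nu.ˈmo:.bu.ˌgo:.ko.ˌse.po.

primary 2, secondary 4, 6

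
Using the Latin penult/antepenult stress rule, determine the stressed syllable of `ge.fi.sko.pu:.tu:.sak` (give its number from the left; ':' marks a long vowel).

5

Classical Latin: stress the penult if heavy (long vowel or closed), else the antepenult.
Weights: 4 pu: H, 5 tu: H, 6 sak H.
The penult (syllable 5, tu:) is heavy, so it takes stress.
Stress on syllable 5: ge.fi.sko.pu:.ˈtu:.sak.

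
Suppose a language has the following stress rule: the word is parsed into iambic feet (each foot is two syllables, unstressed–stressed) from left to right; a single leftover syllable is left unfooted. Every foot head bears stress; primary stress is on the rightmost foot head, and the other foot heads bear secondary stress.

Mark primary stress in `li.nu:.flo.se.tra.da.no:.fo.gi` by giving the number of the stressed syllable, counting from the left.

8

Parse left to right into iambic (σˈσ) feet: (li.ˈnu:) (flo.ˈse) (tra.ˈda) (no:.ˈfo) gi. Syllable 9 is left unfooted.
Foot heads (stressed positions): 2, 4, 6, 8.
End Rule Rightmost: primary stress on the rightmost head = syllable 8.
Primary stress: syllable 8 → li.nu:.flo.se.tra.da.no:.ˈfo.gi.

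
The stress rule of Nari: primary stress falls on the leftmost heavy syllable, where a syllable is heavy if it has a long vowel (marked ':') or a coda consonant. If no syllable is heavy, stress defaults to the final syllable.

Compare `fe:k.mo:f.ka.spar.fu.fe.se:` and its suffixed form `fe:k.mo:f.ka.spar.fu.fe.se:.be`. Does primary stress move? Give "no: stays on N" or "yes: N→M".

no: stays on 1

Base `fe:k.mo:f.ka.spar.fu.fe.se:` (7 syllables):
  Weights: 1 fe:k H, 2 mo:f H, 3 ka L, 4 spar H, 5 fu L, 6 fe L, 7 se: H.
  Heavy syllables in the domain: 1, 2, 4, 7. The leftmost is syllable 1 (fe:k).
  → primary stress on syllable 1.
Suffixed `fe:k.mo:f.ka.spar.fu.fe.se:.be` (8 syllables):
  Weights: 1 fe:k H, 2 mo:f H, 3 ka L, 4 spar H, 5 fu L, 6 fe L, 7 se: H, 8 be L.
  Heavy syllables in the domain: 1, 2, 4, 7. The leftmost is syllable 1 (fe:k).
  → primary stress on syllable 1.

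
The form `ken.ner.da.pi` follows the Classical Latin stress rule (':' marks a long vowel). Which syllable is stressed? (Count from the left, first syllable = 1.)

Classical Latin: stress the penult if heavy (long vowel or closed), else the antepenult.
Weights: 2 ner H, 3 da L, 4 pi L.
The penult (syllable 3, da) is light, so stress falls on the antepenult (syllable 2, ner).
Stress on syllable 2: ken.ˈner.da.pi.

2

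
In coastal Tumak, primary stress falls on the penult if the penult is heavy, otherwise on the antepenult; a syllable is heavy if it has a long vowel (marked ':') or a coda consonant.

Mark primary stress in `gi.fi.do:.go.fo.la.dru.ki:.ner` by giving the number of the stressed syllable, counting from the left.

Weights: 7 dru L, 8 ki: H, 9 ner H.
The penult (syllable 8, ki:) is heavy, so it takes stress.
Primary stress: syllable 8 → gi.fi.do:.go.fo.la.dru.ˈki:.ner.

8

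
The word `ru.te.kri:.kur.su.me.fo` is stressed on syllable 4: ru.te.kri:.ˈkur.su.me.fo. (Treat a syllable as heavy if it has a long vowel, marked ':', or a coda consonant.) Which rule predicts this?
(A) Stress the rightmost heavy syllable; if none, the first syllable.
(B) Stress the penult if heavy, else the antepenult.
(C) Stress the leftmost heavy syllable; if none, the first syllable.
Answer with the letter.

A

Rule A → syllable 4 ✓.
Rule B → syllable 5 (observed: 4).
Rule C → syllable 3 (observed: 4).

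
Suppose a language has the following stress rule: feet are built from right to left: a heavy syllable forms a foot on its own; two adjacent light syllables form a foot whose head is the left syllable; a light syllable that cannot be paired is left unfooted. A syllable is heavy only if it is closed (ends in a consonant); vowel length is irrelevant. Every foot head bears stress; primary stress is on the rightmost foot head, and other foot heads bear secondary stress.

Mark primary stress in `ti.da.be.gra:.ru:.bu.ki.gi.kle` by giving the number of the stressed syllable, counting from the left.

Weights: 1 ti L, 2 da L, 3 be L, 4 gra: L, 5 ru: L, 6 bu L, 7 ki L, 8 gi L, 9 kle L.
Parse right to left (heavy = foot alone; LL = one foot; stranded L unfooted): ti (ˈda.be) (ˈgra:.ru:) (ˈbu.ki) (ˈgi.kle).
Foot heads: 2, 4, 6, 8.
Primary stress on the rightmost head = syllable 8.
Primary stress: syllable 8 → ti.da.be.gra:.ru:.bu.ki.ˈgi.kle.

8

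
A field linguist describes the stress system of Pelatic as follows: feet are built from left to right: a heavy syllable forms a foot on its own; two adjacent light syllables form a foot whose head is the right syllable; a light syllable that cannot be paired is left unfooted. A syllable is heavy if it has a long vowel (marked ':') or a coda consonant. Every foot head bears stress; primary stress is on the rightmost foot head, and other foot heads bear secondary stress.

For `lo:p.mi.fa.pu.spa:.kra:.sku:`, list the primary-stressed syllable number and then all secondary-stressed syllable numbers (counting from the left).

primary 7, secondary 1, 3, 5, 6

Weights: 1 lo:p H, 2 mi L, 3 fa L, 4 pu L, 5 spa: H, 6 kra: H, 7 sku: H.
Parse left to right (heavy = foot alone; LL = one foot; stranded L unfooted): (ˈlo:p) (mi.ˈfa) pu (ˈspa:) (ˈkra:) (ˈsku:).
Foot heads: 1, 3, 5, 6, 7.
Primary stress on the rightmost head = syllable 7.
Secondary stress on 1, 3, 5, 6: ˌlo:p.mi.ˌfa.pu.ˌspa:.ˌkra:.ˈsku:.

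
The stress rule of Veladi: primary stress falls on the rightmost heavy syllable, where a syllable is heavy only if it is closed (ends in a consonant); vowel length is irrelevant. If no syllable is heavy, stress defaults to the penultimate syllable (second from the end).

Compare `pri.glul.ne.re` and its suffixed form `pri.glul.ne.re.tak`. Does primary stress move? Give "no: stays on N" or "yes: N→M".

yes: 2→5

Base `pri.glul.ne.re` (4 syllables):
  Weights: 1 pri L, 2 glul H, 3 ne L, 4 re L.
  Heavy syllables in the domain: 2. The rightmost is syllable 2 (glul).
  → primary stress on syllable 2.
Suffixed `pri.glul.ne.re.tak` (5 syllables):
  Weights: 1 pri L, 2 glul H, 3 ne L, 4 re L, 5 tak H.
  Heavy syllables in the domain: 2, 5. The rightmost is syllable 5 (tak).
  → primary stress on syllable 5.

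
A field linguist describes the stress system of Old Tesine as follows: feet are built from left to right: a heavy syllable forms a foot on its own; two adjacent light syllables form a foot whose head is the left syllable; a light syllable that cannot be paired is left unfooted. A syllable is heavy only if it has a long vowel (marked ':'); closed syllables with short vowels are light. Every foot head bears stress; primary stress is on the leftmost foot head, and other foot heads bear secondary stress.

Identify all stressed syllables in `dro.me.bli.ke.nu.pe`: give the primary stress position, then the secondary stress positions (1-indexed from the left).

Weights: 1 dro L, 2 me L, 3 bli L, 4 ke L, 5 nu L, 6 pe L.
Parse left to right (heavy = foot alone; LL = one foot; stranded L unfooted): (ˈdro.me) (ˈbli.ke) (ˈnu.pe).
Foot heads: 1, 3, 5.
Primary stress on the leftmost head = syllable 1.
Secondary stress on 3, 5: ˈdro.me.ˌbli.ke.ˌnu.pe.

primary 1, secondary 3, 5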